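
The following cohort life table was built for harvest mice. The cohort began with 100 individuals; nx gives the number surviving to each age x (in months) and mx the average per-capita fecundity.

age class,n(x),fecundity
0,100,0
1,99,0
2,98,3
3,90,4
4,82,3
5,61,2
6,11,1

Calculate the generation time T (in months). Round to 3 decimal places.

3.222

lx = nx/n0 = nx/100: 1, 0.99, 0.98, 0.9, 0.82, 0.61, 0.11
lx·mx: 0, 0, 2.94, 3.6, 2.46, 1.22, 0.11 → R0 = 10.33
x·lx·mx: 0, 0, 5.88, 10.8, 9.84, 6.1, 0.66 → Σ = 33.28
T = 33.28 / 10.33 = 3.221684… → 3.222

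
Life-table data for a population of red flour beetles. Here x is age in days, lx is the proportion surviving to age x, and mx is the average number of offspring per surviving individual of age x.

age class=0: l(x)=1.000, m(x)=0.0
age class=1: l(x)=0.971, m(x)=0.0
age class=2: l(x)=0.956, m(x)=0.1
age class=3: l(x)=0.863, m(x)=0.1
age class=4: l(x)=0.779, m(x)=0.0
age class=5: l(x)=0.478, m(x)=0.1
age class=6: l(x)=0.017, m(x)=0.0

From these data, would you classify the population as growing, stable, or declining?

declining

R0 = Σ lx·mx = 0 + 0 + 0.0956 + 0.0863 + 0 + 0.0478 + 0 = 0.2297
R0 < 1, so the population is declining.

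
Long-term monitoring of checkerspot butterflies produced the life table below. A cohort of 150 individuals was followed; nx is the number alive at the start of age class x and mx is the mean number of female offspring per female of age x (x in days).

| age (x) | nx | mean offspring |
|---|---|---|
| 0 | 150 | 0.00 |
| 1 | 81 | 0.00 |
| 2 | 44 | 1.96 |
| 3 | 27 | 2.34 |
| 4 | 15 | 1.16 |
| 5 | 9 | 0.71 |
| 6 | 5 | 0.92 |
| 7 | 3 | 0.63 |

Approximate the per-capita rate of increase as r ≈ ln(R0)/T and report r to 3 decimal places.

0.064

lx = nx/n0 = nx/150: 1, 0.54, 0.29333…, 0.18, 0.1, 0.06, 0.03333…, 0.02
R0 = Σ lx·mx = 0 + 0 + 0.57493… + 0.4212 + 0.116 + 0.0426 + 0.03067… + 0.0126 = 1.198…
Σ x·lx·mx = 3.362667…; T = 3.362667…/1.198… = 2.8069…
r ≈ ln(R0)/T = ln(1.198…)/2.8069… = 0.06436… → 0.064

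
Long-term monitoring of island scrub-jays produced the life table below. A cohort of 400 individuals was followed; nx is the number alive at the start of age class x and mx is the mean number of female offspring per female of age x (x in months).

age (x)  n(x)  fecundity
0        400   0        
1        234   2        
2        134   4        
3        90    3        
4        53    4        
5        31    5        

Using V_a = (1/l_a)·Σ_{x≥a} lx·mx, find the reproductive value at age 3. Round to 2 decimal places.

7.08

lx = nx/n0 = nx/400: 1, 0.585, 0.335, 0.225, 0.1325, 0.0775
lx·mx for x ≥ 3: 0.675, 0.53, 0.3875 → sum = 1.5925
V_3 = 1.5925 / l_3 = 1.5925 / 0.225 = 7.077778… → 7.08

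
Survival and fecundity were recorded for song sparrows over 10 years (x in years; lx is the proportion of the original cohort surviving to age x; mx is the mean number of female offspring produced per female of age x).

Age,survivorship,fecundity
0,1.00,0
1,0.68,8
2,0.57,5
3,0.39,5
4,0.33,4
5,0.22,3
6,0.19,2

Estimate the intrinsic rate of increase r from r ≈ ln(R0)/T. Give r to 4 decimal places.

1.1463

R0 = Σ lx·mx = 0 + 5.44 + 2.85 + 1.95 + 1.32 + 0.66 + 0.38 = 12.6
Σ x·lx·mx = 27.85; T = 27.85/12.6 = 2.21032…
r ≈ ln(R0)/T = ln(12.6)/2.21032… = 1.146304… → 1.1463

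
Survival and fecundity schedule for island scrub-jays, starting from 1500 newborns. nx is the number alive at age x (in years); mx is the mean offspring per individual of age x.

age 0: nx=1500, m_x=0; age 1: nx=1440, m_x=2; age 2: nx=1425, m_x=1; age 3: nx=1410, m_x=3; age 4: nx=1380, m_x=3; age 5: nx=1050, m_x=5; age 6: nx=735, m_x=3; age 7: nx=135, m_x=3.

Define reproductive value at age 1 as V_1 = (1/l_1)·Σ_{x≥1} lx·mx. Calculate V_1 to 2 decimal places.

14.26

lx = nx/n0 = nx/1500: 1, 0.96, 0.95, 0.94, 0.92, 0.7, 0.49, 0.09
lx·mx for x ≥ 1: 1.92, 0.95, 2.82, 2.76, 3.5, 1.47, 0.27 → sum = 13.69
V_1 = 13.69 / l_1 = 13.69 / 0.96 = 14.260417… → 14.26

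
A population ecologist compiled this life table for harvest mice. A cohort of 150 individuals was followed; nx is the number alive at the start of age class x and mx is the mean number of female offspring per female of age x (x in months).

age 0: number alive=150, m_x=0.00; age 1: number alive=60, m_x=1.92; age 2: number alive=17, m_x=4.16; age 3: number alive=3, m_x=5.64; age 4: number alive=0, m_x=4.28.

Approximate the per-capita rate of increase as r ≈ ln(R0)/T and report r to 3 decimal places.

lx = nx/n0 = nx/150: 1, 0.4, 0.11333…, 0.02, 0
R0 = Σ lx·mx = 0 + 0.768 + 0.47147… + 0.1128 + 0 = 1.352267…
Σ x·lx·mx = 2.049333…; T = 2.049333…/1.352267… = 1.51548…
r ≈ ln(R0)/T = ln(1.352267…)/1.51548… = 0.19913… → 0.199

0.199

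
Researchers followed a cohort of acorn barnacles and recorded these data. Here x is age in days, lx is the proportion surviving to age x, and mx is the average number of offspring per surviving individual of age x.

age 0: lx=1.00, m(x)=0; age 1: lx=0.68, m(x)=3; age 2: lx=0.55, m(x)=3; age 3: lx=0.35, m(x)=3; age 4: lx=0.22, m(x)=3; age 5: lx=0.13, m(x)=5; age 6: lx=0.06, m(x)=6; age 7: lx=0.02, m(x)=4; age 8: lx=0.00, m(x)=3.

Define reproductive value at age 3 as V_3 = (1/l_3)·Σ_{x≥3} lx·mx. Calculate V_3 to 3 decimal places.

8.000

lx·mx for x ≥ 3: 1.05, 0.66, 0.65, 0.36, 0.08, 0 → sum = 2.8
V_3 = 2.8 / l_3 = 2.8 / 0.35 = 8 → 8.000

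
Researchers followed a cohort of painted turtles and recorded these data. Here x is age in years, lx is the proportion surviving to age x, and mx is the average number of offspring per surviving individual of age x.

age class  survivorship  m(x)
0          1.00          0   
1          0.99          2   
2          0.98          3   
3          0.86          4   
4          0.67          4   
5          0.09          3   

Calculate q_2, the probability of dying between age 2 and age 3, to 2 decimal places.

0.12

q_2 = (l_2 − l_3) / l_2 = (0.98 − 0.86) / 0.98
     = 0.12 / 0.98 = 0.122449… → 0.12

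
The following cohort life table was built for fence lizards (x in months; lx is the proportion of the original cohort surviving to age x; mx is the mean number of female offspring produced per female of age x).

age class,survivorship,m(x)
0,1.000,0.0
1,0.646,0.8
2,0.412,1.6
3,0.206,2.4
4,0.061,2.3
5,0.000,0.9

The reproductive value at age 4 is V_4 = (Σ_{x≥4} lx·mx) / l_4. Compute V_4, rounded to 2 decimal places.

lx·mx for x ≥ 4: 0.1403, 0 → sum = 0.1403
V_4 = 0.1403 / l_4 = 0.1403 / 0.061 = 2.3 → 2.30

2.30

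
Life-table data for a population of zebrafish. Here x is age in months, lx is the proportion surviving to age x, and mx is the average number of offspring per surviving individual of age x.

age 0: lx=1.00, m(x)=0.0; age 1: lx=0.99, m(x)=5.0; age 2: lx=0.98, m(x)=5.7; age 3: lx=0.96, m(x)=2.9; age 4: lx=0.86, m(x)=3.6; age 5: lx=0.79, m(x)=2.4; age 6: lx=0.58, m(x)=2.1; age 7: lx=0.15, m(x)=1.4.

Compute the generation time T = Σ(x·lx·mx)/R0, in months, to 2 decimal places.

2.79

lx·mx: 0, 4.95, 5.586, 2.784, 3.096, 1.896, 1.218, 0.21 → R0 = 19.74
x·lx·mx: 0, 4.95, 11.172, 8.352, 12.384, 9.48, 7.308, 1.47 → Σ = 55.116
T = 55.116 / 19.74 = 2.792097… → 2.79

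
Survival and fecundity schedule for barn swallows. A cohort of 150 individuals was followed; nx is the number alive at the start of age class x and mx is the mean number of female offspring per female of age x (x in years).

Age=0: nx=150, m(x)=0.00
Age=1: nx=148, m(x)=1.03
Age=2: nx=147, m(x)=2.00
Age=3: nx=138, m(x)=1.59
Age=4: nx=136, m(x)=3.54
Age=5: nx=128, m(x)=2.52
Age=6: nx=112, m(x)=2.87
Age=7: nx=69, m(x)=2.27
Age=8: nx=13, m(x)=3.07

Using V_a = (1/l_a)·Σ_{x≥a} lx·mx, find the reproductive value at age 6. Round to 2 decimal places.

4.62

lx = nx/n0 = nx/150: 1, 0.98667…, 0.98, 0.92, 0.90667…, 0.85333…, 0.74667…, 0.46, 0.08667…
lx·mx for x ≥ 6: 2.142933…, 1.0442, 0.266067… → sum = 3.4532…
V_6 = 3.4532… / l_6 = 3.4532… / 0.746667… = 4.624821… → 4.62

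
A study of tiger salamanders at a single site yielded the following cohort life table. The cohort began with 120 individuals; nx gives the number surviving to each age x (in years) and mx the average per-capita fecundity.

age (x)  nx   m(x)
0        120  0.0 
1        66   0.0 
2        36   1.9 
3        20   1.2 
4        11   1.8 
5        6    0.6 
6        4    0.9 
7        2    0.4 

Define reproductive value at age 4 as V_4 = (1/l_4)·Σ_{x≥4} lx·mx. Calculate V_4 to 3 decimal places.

2.527

lx = nx/n0 = nx/120: 1, 0.55, 0.3, 0.16667…, 0.09167…, 0.05, 0.03333…, 0.01667…
lx·mx for x ≥ 4: 0.165…, 0.03, 0.03…, 0.006667… → sum = 0.231667…
V_4 = 0.231667… / l_4 = 0.231667… / 0.091667… = 2.527273… → 2.527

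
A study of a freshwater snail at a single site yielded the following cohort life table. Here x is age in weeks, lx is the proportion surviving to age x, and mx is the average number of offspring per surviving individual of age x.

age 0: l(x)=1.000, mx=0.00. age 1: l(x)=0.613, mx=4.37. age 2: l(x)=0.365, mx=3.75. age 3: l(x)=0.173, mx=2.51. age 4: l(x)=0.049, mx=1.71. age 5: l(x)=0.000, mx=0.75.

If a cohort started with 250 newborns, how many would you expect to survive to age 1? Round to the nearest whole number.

Expected survivors = N0 · l_1 = 250 × 0.613 = 153.25 → 153

153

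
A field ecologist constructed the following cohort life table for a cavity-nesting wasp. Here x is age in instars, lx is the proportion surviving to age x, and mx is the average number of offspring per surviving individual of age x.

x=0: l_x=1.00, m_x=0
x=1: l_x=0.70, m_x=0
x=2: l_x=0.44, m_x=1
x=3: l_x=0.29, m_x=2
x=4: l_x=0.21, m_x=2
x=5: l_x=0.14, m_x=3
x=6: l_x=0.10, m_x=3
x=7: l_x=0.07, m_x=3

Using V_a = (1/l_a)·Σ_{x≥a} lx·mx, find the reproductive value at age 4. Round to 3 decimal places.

6.429

lx·mx for x ≥ 4: 0.42, 0.42, 0.3, 0.21 → sum = 1.35
V_4 = 1.35 / l_4 = 1.35 / 0.21 = 6.428571… → 6.429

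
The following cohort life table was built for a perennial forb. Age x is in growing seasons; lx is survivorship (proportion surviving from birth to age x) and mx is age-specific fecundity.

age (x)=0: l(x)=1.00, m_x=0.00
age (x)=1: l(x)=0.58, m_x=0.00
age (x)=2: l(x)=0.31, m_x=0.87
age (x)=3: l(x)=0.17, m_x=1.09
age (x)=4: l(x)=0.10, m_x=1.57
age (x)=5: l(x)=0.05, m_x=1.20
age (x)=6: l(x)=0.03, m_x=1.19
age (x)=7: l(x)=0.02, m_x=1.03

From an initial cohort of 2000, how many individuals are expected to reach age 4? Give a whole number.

Expected survivors = N0 · l_4 = 2000 × 0.10 = 200 → 200

200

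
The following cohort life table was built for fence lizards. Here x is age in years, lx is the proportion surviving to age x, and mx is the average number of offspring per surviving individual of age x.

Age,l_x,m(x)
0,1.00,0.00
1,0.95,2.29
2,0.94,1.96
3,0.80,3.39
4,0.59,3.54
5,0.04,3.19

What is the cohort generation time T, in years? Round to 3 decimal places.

2.570

lx·mx: 0, 2.1755, 1.8424, 2.712, 2.0886, 0.1276 → R0 = 8.9461
x·lx·mx: 0, 2.1755, 3.6848, 8.136, 8.3544, 0.638 → Σ = 22.9887
T = 22.9887 / 8.9461 = 2.56969… → 2.570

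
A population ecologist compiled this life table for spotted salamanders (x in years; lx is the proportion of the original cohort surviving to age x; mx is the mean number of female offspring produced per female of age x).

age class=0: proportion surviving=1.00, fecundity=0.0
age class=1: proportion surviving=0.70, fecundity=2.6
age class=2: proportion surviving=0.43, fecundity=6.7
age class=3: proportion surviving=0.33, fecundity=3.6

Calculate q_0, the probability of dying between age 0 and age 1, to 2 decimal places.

0.30

q_0 = (l_0 − l_1) / l_0 = (1 − 0.7) / 1
     = 0.3 / 1 = 0.3 → 0.30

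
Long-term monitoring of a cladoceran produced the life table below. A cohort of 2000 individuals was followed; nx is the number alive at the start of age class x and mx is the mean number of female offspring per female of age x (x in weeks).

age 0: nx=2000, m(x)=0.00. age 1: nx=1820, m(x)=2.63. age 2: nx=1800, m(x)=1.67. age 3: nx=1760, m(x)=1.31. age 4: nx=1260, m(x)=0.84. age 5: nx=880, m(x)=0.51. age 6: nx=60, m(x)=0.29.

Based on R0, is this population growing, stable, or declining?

lx = nx/n0 = nx/2000: 1, 0.91, 0.9, 0.88, 0.63, 0.44, 0.03
R0 = Σ lx·mx = 0 + 2.3933 + 1.503 + 1.1528 + 0.5292 + 0.2244 + 0.0087 = 5.8114
R0 > 1, so the population is growing.

growing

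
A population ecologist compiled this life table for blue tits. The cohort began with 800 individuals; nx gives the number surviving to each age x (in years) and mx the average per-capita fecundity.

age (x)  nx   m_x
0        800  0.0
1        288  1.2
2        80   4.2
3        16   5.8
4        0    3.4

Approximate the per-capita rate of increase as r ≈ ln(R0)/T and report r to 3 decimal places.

-0.019

lx = nx/n0 = nx/800: 1, 0.36, 0.1, 0.02, 0
R0 = Σ lx·mx = 0 + 0.432 + 0.42 + 0.116 + 0 = 0.968
Σ x·lx·mx = 1.62; T = 1.62/0.968 = 1.67355…
r ≈ ln(R0)/T = ln(0.968)/1.67355… = -0.01943… → -0.019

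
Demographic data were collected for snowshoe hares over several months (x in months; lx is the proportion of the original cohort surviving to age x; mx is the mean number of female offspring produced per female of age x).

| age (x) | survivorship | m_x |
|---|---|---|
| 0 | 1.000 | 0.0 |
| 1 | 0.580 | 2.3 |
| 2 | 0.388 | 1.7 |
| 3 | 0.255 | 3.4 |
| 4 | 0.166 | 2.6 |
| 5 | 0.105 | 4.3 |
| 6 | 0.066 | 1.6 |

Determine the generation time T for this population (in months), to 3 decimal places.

2.565

lx·mx: 0, 1.334, 0.6596, 0.867, 0.4316, 0.4515, 0.1056 → R0 = 3.8493
x·lx·mx: 0, 1.334, 1.3192, 2.601, 1.7264, 2.2575, 0.6336 → Σ = 9.8717
T = 9.8717 / 3.8493 = 2.564544… → 2.565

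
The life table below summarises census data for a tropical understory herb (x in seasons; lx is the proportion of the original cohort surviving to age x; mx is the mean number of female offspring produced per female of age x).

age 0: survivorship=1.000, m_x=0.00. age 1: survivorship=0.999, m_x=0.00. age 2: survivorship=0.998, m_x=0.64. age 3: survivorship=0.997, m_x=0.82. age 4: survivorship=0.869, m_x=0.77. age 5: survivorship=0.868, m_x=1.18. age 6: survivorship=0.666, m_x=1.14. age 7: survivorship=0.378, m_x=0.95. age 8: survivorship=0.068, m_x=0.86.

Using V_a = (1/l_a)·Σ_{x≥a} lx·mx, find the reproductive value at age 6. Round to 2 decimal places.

lx·mx for x ≥ 6: 0.75924, 0.3591, 0.05848 → sum = 1.17682
V_6 = 1.17682 / l_6 = 1.17682 / 0.666 = 1.766997… → 1.77

1.77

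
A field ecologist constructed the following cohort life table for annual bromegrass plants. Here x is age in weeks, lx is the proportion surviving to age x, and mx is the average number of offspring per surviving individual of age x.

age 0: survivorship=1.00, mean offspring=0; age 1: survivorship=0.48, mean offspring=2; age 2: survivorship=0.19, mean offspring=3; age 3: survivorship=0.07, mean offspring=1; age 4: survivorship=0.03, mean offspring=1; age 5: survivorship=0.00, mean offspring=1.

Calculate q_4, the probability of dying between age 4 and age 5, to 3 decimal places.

q_4 = (l_4 − l_5) / l_4 = (0.03 − 0) / 0.03
     = 0.03 / 0.03 = 1 → 1.000

1.000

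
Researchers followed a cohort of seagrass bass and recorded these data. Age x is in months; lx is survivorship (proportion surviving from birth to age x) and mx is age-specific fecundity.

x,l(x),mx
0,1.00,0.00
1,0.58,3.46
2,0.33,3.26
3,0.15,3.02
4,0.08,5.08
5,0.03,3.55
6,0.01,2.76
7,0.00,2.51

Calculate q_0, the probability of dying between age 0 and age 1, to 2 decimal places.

0.42

q_0 = (l_0 − l_1) / l_0 = (1 − 0.58) / 1
     = 0.42 / 1 = 0.42 → 0.42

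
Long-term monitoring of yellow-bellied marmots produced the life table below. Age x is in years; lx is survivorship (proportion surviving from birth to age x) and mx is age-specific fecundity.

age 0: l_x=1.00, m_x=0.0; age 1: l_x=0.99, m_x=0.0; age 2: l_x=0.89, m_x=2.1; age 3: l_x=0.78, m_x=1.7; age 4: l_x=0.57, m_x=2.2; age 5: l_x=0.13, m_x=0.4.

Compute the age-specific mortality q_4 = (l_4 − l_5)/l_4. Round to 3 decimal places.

0.772

q_4 = (l_4 − l_5) / l_4 = (0.57 − 0.13) / 0.57
     = 0.44 / 0.57 = 0.77193… → 0.772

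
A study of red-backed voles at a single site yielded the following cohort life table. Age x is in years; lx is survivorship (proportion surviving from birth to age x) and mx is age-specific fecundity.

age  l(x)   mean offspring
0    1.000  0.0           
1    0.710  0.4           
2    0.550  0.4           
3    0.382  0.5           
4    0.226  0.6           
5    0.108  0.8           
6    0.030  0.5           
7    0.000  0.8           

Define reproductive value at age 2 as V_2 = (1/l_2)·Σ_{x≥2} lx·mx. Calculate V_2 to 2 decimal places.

lx·mx for x ≥ 2: 0.22, 0.191, 0.1356, 0.0864, 0.015, 0 → sum = 0.648
V_2 = 0.648 / l_2 = 0.648 / 0.55 = 1.178182… → 1.18

1.18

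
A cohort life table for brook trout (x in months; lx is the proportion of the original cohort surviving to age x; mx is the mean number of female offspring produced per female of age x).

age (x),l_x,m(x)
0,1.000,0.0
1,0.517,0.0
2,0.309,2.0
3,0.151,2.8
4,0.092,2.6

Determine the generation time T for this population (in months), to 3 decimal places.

2.704

lx·mx: 0, 0, 0.618, 0.4228, 0.2392 → R0 = 1.28
x·lx·mx: 0, 0, 1.236, 1.2684, 0.9568 → Σ = 3.4612
T = 3.4612 / 1.28 = 2.704063… → 2.704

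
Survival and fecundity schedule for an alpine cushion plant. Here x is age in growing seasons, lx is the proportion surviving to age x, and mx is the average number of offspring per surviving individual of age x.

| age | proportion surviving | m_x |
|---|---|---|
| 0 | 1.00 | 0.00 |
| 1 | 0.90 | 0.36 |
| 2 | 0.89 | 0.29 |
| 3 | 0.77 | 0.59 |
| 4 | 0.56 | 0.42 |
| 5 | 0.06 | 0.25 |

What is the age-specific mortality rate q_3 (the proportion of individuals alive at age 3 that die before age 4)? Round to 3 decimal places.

q_3 = (l_3 − l_4) / l_3 = (0.77 − 0.56) / 0.77
     = 0.21 / 0.77 = 0.272727… → 0.273

0.273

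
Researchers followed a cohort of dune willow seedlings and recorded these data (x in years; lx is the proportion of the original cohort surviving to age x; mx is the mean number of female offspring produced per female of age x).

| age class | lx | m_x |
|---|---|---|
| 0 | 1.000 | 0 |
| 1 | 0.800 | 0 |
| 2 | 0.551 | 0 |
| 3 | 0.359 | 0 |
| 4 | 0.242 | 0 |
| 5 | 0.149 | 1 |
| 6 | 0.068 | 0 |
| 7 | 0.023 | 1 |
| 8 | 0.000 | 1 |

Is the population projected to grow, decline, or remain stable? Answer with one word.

R0 = Σ lx·mx = 0 + 0 + 0 + 0 + 0 + 0.149 + 0 + 0.023 + 0 = 0.172
R0 < 1, so the population is declining.

declining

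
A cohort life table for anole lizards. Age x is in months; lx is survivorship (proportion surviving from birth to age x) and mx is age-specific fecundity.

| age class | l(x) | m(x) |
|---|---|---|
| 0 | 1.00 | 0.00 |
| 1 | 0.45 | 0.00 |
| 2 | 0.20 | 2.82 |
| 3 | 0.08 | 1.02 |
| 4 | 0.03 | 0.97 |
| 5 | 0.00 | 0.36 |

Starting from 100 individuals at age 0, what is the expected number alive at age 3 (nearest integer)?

Expected survivors = N0 · l_3 = 100 × 0.08 = 8 → 8

8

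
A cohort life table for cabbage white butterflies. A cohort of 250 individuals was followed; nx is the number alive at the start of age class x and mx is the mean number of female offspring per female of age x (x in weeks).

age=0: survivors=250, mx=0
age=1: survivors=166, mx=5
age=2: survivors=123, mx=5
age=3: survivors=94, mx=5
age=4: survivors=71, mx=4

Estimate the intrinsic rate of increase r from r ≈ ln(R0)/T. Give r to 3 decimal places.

lx = nx/n0 = nx/250: 1, 0.664, 0.492, 0.376, 0.284
R0 = Σ lx·mx = 0 + 3.32 + 2.46 + 1.88 + 1.136 = 8.796
Σ x·lx·mx = 18.424; T = 18.424/8.796 = 2.09459…
r ≈ ln(R0)/T = ln(8.796)/2.09459… = 1.03805… → 1.038

1.038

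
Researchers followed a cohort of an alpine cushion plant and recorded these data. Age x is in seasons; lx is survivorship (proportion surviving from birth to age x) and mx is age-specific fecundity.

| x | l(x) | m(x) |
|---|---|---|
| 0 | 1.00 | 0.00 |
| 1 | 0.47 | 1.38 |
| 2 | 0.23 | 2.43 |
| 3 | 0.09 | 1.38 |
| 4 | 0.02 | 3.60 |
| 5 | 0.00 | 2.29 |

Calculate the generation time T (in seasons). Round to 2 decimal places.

1.73

lx·mx: 0, 0.6486, 0.5589, 0.1242, 0.072, 0 → R0 = 1.4037
x·lx·mx: 0, 0.6486, 1.1178, 0.3726, 0.288, 0 → Σ = 2.427
T = 2.427 / 1.4037 = 1.729002… → 1.73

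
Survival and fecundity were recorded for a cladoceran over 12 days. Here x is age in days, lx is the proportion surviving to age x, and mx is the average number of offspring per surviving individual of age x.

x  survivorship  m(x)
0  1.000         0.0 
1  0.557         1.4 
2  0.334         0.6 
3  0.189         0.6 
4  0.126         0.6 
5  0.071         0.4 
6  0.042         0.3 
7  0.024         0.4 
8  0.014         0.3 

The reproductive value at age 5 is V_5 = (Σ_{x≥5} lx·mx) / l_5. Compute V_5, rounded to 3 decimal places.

lx·mx for x ≥ 5: 0.0284, 0.0126, 0.0096, 0.0042 → sum = 0.0548
V_5 = 0.0548 / l_5 = 0.0548 / 0.071 = 0.771831… → 0.772

0.772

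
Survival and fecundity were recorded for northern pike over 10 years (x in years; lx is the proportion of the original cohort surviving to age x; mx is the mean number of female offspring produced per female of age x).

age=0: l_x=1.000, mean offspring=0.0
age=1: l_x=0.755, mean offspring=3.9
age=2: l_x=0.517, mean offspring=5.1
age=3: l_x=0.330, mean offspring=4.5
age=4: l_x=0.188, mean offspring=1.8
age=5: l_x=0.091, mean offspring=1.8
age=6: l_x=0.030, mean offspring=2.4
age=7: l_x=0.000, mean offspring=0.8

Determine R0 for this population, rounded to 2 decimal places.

7.64

lx·mx by age: 0, 2.9445, 2.6367, 1.485, 0.3384, 0.1638, 0.072, 0
R0 = Σ lx·mx = 7.6404 → 7.64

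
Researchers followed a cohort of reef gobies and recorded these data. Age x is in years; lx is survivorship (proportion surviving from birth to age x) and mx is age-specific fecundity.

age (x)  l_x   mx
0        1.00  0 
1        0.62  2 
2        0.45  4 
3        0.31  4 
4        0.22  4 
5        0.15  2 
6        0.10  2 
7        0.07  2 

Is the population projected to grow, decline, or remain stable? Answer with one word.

R0 = Σ lx·mx = 0 + 1.24 + 1.8 + 1.24 + 0.88 + 0.3 + 0.2 + 0.14 = 5.8
R0 > 1, so the population is growing.

growing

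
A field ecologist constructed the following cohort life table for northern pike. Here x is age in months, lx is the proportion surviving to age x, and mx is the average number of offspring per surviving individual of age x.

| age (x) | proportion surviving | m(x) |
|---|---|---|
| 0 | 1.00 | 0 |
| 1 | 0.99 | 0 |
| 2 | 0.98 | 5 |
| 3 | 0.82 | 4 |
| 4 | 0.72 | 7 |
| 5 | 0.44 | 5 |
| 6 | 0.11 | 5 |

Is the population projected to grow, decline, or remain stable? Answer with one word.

R0 = Σ lx·mx = 0 + 0 + 4.9 + 3.28 + 5.04 + 2.2 + 0.55 = 15.97
R0 > 1, so the population is growing.

growing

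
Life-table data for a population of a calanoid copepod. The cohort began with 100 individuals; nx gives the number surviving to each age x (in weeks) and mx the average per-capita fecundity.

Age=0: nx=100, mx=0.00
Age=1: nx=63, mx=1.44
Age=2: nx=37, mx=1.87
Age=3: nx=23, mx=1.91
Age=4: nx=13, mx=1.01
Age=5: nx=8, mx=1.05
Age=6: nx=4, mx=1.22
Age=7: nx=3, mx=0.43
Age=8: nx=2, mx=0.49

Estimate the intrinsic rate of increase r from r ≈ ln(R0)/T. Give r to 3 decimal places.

lx = nx/n0 = nx/100: 1, 0.63, 0.37, 0.23, 0.13, 0.08, 0.04, 0.03, 0.02
R0 = Σ lx·mx = 0 + 0.9072 + 0.6919 + 0.4393 + 0.1313 + 0.084 + 0.0488 + 0.0129 + 0.0098 = 2.3252
Σ x·lx·mx = 5.0156; T = 5.0156/2.3252 = 2.15706…
r ≈ ln(R0)/T = ln(2.3252)/2.15706… = 0.39118… → 0.391

0.391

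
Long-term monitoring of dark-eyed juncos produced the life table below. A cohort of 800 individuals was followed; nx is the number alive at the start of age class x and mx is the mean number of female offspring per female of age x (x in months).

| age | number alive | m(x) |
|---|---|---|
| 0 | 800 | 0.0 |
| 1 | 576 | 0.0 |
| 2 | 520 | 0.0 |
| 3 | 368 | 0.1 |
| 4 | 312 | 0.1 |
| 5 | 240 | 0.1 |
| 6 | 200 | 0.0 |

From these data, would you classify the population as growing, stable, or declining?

declining

lx = nx/n0 = nx/800: 1, 0.72, 0.65, 0.46, 0.39, 0.3, 0.25
R0 = Σ lx·mx = 0 + 0 + 0 + 0.046 + 0.039 + 0.03 + 0 = 0.115
R0 < 1, so the population is declining.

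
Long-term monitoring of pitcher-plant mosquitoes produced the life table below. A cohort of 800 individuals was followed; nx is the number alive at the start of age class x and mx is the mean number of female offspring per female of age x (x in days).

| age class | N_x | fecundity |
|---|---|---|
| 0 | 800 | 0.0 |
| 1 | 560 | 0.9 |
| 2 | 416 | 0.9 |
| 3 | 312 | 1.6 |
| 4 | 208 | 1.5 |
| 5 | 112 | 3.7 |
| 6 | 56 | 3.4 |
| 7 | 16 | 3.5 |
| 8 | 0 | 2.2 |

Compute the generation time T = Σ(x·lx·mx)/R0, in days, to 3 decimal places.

lx = nx/n0 = nx/800: 1, 0.7, 0.52, 0.39, 0.26, 0.14, 0.07, 0.02, 0
lx·mx: 0, 0.63, 0.468, 0.624, 0.39, 0.518, 0.238, 0.07, 0 → R0 = 2.938
x·lx·mx: 0, 0.63, 0.936, 1.872, 1.56, 2.59, 1.428, 0.49, 0 → Σ = 9.506
T = 9.506 / 2.938 = 3.235534… → 3.236

3.236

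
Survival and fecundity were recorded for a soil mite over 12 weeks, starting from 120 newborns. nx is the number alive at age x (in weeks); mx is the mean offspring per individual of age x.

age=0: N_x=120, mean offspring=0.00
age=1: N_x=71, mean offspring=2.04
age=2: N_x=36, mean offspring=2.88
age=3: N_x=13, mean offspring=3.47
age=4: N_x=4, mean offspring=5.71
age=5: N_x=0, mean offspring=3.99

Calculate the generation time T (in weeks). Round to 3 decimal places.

1.829

lx = nx/n0 = nx/120: 1, 0.59167…, 0.3, 0.10833…, 0.03333…, 0
lx·mx: 0, 1.207…, 0.864, 0.375917…, 0.190333…, 0 → R0 = 2.63725…
x·lx·mx: 0, 1.207…, 1.728, 1.12775…, 0.761333…, 0 → Σ = 4.824083…
T = 4.824083… / 2.63725… = 1.82921… → 1.829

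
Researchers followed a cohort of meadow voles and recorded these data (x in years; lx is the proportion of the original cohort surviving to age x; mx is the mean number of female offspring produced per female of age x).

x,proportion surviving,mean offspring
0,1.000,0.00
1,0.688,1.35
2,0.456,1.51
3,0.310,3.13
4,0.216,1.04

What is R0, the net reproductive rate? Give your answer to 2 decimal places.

lx·mx by age: 0, 0.9288, 0.68856, 0.9703, 0.22464
R0 = Σ lx·mx = 2.8123 → 2.81

2.81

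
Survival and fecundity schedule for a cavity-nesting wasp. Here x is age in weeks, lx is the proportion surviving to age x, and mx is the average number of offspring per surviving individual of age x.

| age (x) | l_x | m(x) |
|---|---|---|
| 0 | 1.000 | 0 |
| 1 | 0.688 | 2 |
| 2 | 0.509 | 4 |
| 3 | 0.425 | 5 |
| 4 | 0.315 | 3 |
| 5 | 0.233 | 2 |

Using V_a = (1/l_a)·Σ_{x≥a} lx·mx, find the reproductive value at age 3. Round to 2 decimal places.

lx·mx for x ≥ 3: 2.125, 0.945, 0.466 → sum = 3.536
V_3 = 3.536 / l_3 = 3.536 / 0.425 = 8.32 → 8.32

8.32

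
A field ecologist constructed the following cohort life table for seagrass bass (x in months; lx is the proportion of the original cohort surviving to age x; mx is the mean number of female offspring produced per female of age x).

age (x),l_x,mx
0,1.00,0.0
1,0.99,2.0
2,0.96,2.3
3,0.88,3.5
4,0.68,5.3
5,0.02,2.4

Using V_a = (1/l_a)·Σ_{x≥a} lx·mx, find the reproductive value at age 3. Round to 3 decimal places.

7.650

lx·mx for x ≥ 3: 3.08, 3.604, 0.048 → sum = 6.732
V_3 = 6.732 / l_3 = 6.732 / 0.88 = 7.65 → 7.650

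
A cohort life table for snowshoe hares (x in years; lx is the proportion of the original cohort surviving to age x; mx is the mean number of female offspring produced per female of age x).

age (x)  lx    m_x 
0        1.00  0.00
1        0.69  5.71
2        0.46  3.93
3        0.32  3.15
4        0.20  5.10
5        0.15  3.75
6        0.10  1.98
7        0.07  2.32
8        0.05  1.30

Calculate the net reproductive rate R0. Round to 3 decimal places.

lx·mx by age: 0, 3.9399, 1.8078, 1.008, 1.02, 0.5625, 0.198, 0.1624, 0.065
R0 = Σ lx·mx = 8.7636 → 8.764

8.764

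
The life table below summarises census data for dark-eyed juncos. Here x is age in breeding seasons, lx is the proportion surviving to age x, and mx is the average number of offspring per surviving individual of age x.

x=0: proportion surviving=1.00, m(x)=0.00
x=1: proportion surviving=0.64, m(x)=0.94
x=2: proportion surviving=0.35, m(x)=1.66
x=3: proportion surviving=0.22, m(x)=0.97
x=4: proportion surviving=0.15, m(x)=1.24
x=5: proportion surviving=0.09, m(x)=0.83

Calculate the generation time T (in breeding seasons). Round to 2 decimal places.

lx·mx: 0, 0.6016, 0.581, 0.2134, 0.186, 0.0747 → R0 = 1.6567
x·lx·mx: 0, 0.6016, 1.162, 0.6402, 0.744, 0.3735 → Σ = 3.5213
T = 3.5213 / 1.6567 = 2.12549… → 2.13

2.13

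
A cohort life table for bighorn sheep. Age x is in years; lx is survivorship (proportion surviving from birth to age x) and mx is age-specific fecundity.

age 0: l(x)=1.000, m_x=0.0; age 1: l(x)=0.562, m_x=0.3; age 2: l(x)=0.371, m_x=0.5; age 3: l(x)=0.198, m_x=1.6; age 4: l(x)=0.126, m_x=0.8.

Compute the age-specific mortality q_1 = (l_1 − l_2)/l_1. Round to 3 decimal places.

0.340

q_1 = (l_1 − l_2) / l_1 = (0.562 − 0.371) / 0.562
     = 0.191 / 0.562 = 0.339858… → 0.340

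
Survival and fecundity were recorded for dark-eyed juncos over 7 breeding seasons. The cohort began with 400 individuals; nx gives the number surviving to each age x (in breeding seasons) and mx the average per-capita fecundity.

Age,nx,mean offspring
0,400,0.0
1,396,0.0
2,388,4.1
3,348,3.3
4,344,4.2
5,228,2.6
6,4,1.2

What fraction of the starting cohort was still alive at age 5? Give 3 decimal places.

l_5 = n_5/n_0 = 228/400 = 0.57 → 0.570

0.570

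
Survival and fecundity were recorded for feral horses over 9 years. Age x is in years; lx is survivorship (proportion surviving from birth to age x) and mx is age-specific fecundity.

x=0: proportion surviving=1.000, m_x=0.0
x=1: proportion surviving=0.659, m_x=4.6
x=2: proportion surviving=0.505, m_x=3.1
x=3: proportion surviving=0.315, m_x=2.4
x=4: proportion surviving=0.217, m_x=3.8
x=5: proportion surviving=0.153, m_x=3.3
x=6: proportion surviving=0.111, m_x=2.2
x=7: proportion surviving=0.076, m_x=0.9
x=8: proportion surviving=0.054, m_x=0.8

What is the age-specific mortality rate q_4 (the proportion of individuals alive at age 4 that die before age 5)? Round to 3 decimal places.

q_4 = (l_4 − l_5) / l_4 = (0.217 − 0.153) / 0.217
     = 0.064 / 0.217 = 0.294931… → 0.295

0.295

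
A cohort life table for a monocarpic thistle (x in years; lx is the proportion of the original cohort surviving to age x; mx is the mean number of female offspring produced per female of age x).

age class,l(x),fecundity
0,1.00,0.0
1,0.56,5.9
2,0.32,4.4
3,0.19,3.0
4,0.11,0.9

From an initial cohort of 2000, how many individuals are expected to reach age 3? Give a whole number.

380

Expected survivors = N0 · l_3 = 2000 × 0.19 = 380 → 380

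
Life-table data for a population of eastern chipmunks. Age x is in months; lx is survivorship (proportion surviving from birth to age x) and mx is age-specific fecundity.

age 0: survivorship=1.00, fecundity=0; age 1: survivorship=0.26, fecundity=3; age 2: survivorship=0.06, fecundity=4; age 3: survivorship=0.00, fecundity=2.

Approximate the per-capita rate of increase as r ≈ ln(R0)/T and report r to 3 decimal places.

R0 = Σ lx·mx = 0 + 0.78 + 0.24 + 0 = 1.02
Σ x·lx·mx = 1.26; T = 1.26/1.02 = 1.23529…
r ≈ ln(R0)/T = ln(1.02)/1.23529… = 0.01603… → 0.016

0.016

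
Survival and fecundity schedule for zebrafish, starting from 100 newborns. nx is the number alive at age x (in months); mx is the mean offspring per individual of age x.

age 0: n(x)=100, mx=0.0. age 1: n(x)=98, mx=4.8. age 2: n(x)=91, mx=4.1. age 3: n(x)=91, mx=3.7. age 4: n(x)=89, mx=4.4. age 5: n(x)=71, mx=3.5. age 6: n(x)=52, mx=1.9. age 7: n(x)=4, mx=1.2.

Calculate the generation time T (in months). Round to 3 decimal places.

lx = nx/n0 = nx/100: 1, 0.98, 0.91, 0.91, 0.89, 0.71, 0.52, 0.04
lx·mx: 0, 4.704, 3.731, 3.367, 3.916, 2.485, 0.988, 0.048 → R0 = 19.239
x·lx·mx: 0, 4.704, 7.462, 10.101, 15.664, 12.425, 5.928, 0.336 → Σ = 56.62
T = 56.62 / 19.239 = 2.94298… → 2.943

2.943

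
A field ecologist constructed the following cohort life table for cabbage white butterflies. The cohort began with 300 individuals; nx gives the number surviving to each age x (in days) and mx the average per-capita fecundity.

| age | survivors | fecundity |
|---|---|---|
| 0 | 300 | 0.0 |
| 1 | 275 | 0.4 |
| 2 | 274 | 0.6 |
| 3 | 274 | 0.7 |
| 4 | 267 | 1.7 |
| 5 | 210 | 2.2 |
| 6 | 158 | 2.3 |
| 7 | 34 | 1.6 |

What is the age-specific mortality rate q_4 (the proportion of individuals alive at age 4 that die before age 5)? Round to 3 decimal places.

0.213

lx = nx/n0 = nx/300: 1, 0.91667…, 0.91333…, 0.91333…, 0.89, 0.7, 0.52667…, 0.11333…
q_4 = (l_4 − l_5) / l_4 = (0.89 − 0.7) / 0.89
     = 0.19 / 0.89 = 0.213483… → 0.213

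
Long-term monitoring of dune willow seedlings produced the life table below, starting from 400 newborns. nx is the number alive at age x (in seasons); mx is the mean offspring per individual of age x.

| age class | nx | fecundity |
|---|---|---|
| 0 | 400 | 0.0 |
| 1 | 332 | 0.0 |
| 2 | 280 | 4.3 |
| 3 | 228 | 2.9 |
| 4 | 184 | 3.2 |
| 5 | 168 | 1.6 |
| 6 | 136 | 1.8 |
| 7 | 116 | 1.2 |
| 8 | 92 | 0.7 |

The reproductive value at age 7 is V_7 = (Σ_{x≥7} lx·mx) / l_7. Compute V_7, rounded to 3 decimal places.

lx = nx/n0 = nx/400: 1, 0.83, 0.7, 0.57, 0.46, 0.42, 0.34, 0.29, 0.23
lx·mx for x ≥ 7: 0.348, 0.161 → sum = 0.509
V_7 = 0.509 / l_7 = 0.509 / 0.29 = 1.755172… → 1.755

1.755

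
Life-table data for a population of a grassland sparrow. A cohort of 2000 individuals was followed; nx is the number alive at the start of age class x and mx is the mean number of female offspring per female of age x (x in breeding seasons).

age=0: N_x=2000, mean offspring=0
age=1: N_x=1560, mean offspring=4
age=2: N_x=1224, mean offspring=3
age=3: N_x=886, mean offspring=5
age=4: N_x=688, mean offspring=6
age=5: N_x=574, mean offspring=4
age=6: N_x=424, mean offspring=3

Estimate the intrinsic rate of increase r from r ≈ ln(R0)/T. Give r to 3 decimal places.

lx = nx/n0 = nx/2000: 1, 0.78, 0.612, 0.443, 0.344, 0.287, 0.212
R0 = Σ lx·mx = 0 + 3.12 + 1.836 + 2.215 + 2.064 + 1.148 + 0.636 = 11.019
Σ x·lx·mx = 31.249; T = 31.249/11.019 = 2.83592…
r ≈ ln(R0)/T = ln(11.019)/2.83592… = 0.84615… → 0.846

0.846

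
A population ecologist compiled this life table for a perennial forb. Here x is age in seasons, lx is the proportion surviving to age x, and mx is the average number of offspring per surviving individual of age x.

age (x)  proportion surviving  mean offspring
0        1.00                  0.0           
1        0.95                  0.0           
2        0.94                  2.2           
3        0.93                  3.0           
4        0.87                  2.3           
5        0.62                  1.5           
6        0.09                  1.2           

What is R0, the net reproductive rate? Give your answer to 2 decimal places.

lx·mx by age: 0, 0, 2.068, 2.79, 2.001, 0.93, 0.108
R0 = Σ lx·mx = 7.897 → 7.90

7.90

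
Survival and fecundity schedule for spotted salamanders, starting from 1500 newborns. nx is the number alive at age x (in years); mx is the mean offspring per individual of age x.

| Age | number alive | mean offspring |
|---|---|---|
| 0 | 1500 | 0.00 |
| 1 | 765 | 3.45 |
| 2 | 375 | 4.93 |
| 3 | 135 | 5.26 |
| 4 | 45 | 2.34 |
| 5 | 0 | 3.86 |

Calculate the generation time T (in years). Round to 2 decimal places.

lx = nx/n0 = nx/1500: 1, 0.51, 0.25, 0.09, 0.03, 0
lx·mx: 0, 1.7595, 1.2325, 0.4734, 0.0702, 0 → R0 = 3.5356
x·lx·mx: 0, 1.7595, 2.465, 1.4202, 0.2808, 0 → Σ = 5.9255
T = 5.9255 / 3.5356 = 1.675953… → 1.68

1.68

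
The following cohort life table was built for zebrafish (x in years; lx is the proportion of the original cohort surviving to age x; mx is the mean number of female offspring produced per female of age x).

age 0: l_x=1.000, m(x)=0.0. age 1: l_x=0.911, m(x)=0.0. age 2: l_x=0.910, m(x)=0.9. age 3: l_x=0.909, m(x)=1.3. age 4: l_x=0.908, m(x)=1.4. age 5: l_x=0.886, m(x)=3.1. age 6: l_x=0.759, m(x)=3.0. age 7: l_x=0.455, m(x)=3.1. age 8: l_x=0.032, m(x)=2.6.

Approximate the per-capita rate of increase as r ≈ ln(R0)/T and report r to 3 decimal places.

0.463

R0 = Σ lx·mx = 0 + 0 + 0.819 + 1.1817 + 1.2712 + 2.7466 + 2.277 + 1.4105 + 0.0832 = 9.7892
Σ x·lx·mx = 48.202; T = 48.202/9.7892 = 4.924…
r ≈ ln(R0)/T = ln(9.7892)/4.924… = 0.4633… → 0.463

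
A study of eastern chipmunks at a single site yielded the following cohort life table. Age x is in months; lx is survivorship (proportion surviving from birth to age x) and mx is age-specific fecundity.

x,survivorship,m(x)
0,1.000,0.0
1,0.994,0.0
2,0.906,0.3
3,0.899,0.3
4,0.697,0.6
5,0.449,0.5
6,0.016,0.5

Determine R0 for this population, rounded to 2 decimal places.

1.19

lx·mx by age: 0, 0, 0.2718, 0.2697, 0.4182, 0.2245, 0.008
R0 = Σ lx·mx = 1.1922 → 1.19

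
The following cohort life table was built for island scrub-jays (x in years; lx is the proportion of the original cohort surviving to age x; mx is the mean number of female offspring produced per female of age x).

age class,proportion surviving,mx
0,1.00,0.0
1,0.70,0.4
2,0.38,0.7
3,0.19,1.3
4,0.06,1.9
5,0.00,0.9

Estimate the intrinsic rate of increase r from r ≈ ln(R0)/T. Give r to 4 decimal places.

R0 = Σ lx·mx = 0 + 0.28 + 0.266 + 0.247 + 0.114 + 0 = 0.907
Σ x·lx·mx = 2.009; T = 2.009/0.907 = 2.21499…
r ≈ ln(R0)/T = ln(0.907)/2.21499… = -0.044069… → -0.0441

-0.0441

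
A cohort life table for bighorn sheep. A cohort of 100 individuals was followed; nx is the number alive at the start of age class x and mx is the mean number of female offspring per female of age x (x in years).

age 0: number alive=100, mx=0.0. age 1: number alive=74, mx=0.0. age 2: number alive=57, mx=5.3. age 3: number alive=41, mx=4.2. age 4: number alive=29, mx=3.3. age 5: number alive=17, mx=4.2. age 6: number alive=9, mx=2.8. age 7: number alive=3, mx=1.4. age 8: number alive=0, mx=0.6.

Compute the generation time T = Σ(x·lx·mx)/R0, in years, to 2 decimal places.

lx = nx/n0 = nx/100: 1, 0.74, 0.57, 0.41, 0.29, 0.17, 0.09, 0.03, 0
lx·mx: 0, 0, 3.021, 1.722, 0.957, 0.714, 0.252, 0.042, 0 → R0 = 6.708
x·lx·mx: 0, 0, 6.042, 5.166, 3.828, 3.57, 1.512, 0.294, 0 → Σ = 20.412
T = 20.412 / 6.708 = 3.042934… → 3.04

3.04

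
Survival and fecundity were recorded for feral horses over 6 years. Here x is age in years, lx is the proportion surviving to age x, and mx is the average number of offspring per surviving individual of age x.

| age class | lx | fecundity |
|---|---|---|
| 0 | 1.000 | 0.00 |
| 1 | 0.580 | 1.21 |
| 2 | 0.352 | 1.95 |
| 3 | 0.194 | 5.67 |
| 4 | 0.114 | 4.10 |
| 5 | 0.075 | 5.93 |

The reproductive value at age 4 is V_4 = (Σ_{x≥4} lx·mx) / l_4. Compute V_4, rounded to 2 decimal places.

8.00

lx·mx for x ≥ 4: 0.4674, 0.44475 → sum = 0.91215
V_4 = 0.91215 / l_4 = 0.91215 / 0.114 = 8.001316… → 8.00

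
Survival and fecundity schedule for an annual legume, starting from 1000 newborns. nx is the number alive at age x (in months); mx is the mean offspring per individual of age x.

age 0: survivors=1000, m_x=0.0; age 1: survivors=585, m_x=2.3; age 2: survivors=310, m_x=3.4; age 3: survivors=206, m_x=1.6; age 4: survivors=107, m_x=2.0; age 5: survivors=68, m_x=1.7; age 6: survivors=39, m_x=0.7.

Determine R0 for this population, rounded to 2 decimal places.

lx = nx/n0 = nx/1000: 1, 0.585, 0.31, 0.206, 0.107, 0.068, 0.039
lx·mx by age: 0, 1.3455, 1.054, 0.3296, 0.214, 0.1156, 0.0273
R0 = Σ lx·mx = 3.086 → 3.09

3.09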